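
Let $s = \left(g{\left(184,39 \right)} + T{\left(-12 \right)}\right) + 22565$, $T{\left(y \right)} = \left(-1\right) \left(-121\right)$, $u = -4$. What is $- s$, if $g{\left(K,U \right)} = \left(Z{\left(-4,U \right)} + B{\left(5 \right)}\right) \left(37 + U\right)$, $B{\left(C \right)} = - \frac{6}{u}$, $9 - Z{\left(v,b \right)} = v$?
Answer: $-23788$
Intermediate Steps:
$Z{\left(v,b \right)} = 9 - v$
$B{\left(C \right)} = \frac{3}{2}$ ($B{\left(C \right)} = - \frac{6}{-4} = \left(-6\right) \left(- \frac{1}{4}\right) = \frac{3}{2}$)
$T{\left(y \right)} = 121$
$g{\left(K,U \right)} = \frac{1073}{2} + \frac{29 U}{2}$ ($g{\left(K,U \right)} = \left(\left(9 - -4\right) + \frac{3}{2}\right) \left(37 + U\right) = \left(\left(9 + 4\right) + \frac{3}{2}\right) \left(37 + U\right) = \left(13 + \frac{3}{2}\right) \left(37 + U\right) = \frac{29 \left(37 + U\right)}{2} = \frac{1073}{2} + \frac{29 U}{2}$)
$s = 23788$ ($s = \left(\left(\frac{1073}{2} + \frac{29}{2} \cdot 39\right) + 121\right) + 22565 = \left(\left(\frac{1073}{2} + \frac{1131}{2}\right) + 121\right) + 22565 = \left(1102 + 121\right) + 22565 = 1223 + 22565 = 23788$)
$- s = \left(-1\right) 23788 = -23788$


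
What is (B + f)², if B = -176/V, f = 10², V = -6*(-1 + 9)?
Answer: 96721/9 ≈ 10747.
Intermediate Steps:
V = -48 (V = -6*8 = -48)
f = 100
B = 11/3 (B = -176/(-48) = -176*(-1/48) = 11/3 ≈ 3.6667)
(B + f)² = (11/3 + 100)² = (311/3)² = 96721/9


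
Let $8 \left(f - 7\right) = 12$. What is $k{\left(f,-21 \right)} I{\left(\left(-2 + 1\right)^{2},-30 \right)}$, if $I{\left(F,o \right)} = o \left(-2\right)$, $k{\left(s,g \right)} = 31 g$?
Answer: $-39060$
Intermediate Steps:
$f = \frac{17}{2}$ ($f = 7 + \frac{1}{8} \cdot 12 = 7 + \frac{3}{2} = \frac{17}{2} \approx 8.5$)
$I{\left(F,o \right)} = - 2 o$
$k{\left(f,-21 \right)} I{\left(\left(-2 + 1\right)^{2},-30 \right)} = 31 \left(-21\right) \left(\left(-2\right) \left(-30\right)\right) = \left(-651\right) 60 = -39060$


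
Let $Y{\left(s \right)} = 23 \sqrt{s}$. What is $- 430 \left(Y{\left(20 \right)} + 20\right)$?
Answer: $-8600 - 19780 \sqrt{5} \approx -52829.0$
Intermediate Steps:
$- 430 \left(Y{\left(20 \right)} + 20\right) = - 430 \left(23 \sqrt{20} + 20\right) = - 430 \left(23 \cdot 2 \sqrt{5} + 20\right) = - 430 \left(46 \sqrt{5} + 20\right) = - 430 \left(20 + 46 \sqrt{5}\right) = -8600 - 19780 \sqrt{5}$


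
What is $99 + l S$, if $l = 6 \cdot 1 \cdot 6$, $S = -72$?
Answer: $-2493$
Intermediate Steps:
$l = 36$ ($l = 6 \cdot 6 = 36$)
$99 + l S = 99 + 36 \left(-72\right) = 99 - 2592 = -2493$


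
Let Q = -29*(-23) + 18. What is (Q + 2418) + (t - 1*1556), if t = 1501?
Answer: 3048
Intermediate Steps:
Q = 685 (Q = 667 + 18 = 685)
(Q + 2418) + (t - 1*1556) = (685 + 2418) + (1501 - 1*1556) = 3103 + (1501 - 1556) = 3103 - 55 = 3048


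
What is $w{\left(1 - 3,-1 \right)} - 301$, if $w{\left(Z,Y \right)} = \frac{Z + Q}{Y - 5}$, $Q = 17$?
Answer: $- \frac{607}{2} \approx -303.5$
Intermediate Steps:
$w{\left(Z,Y \right)} = \frac{17 + Z}{-5 + Y}$ ($w{\left(Z,Y \right)} = \frac{Z + 17}{Y - 5} = \frac{17 + Z}{-5 + Y}$)
$w{\left(1 - 3,-1 \right)} - 301 = \frac{17 + \left(1 - 3\right)}{-5 - 1} - 301 = \frac{17 + \left(1 - 3\right)}{-6} - 301 = - \frac{17 - 2}{6} - 301 = \left(- \frac{1}{6}\right) 15 - 301 = - \frac{5}{2} - 301 = - \frac{607}{2}$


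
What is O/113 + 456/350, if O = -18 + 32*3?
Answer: 39414/19775 ≈ 1.9931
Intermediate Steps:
O = 78 (O = -18 + 96 = 78)
O/113 + 456/350 = 78/113 + 456/350 = 78*(1/113) + 456*(1/350) = 78/113 + 228/175 = 39414/19775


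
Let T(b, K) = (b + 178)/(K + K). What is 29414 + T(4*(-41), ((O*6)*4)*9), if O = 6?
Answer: 38120551/1296 ≈ 29414.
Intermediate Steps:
T(b, K) = (178 + b)/(2*K) (T(b, K) = (178 + b)/((2*K)) = (178 + b)*(1/(2*K)) = (178 + b)/(2*K))
29414 + T(4*(-41), ((O*6)*4)*9) = 29414 + (178 + 4*(-41))/(2*((((6*6)*4)*9))) = 29414 + (178 - 164)/(2*(((36*4)*9))) = 29414 + (1/2)*14/(144*9) = 29414 + (1/2)*14/1296 = 29414 + (1/2)*(1/1296)*14 = 29414 + 7/1296 = 38120551/1296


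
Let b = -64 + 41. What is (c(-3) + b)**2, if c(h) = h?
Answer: 676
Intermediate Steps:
b = -23
(c(-3) + b)**2 = (-3 - 23)**2 = (-26)**2 = 676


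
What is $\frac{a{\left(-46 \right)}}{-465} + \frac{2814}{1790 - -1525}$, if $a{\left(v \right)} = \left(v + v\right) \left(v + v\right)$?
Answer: $- \frac{356662}{20553} \approx -17.353$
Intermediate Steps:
$a{\left(v \right)} = 4 v^{2}$ ($a{\left(v \right)} = 2 v 2 v = 4 v^{2}$)
$\frac{a{\left(-46 \right)}}{-465} + \frac{2814}{1790 - -1525} = \frac{4 \left(-46\right)^{2}}{-465} + \frac{2814}{1790 - -1525} = 4 \cdot 2116 \left(- \frac{1}{465}\right) + \frac{2814}{1790 + 1525} = 8464 \left(- \frac{1}{465}\right) + \frac{2814}{3315} = - \frac{8464}{465} + 2814 \cdot \frac{1}{3315} = - \frac{8464}{465} + \frac{938}{1105} = - \frac{356662}{20553}$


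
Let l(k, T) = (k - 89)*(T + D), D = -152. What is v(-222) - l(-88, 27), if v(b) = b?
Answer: -22347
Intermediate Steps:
l(k, T) = (-152 + T)*(-89 + k) (l(k, T) = (k - 89)*(T - 152) = (-89 + k)*(-152 + T) = (-152 + T)*(-89 + k))
v(-222) - l(-88, 27) = -222 - (13528 - 152*(-88) - 89*27 + 27*(-88)) = -222 - (13528 + 13376 - 2403 - 2376) = -222 - 1*22125 = -222 - 22125 = -22347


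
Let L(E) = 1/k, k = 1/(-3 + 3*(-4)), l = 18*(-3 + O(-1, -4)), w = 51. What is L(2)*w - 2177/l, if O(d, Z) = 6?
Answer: -43487/54 ≈ -805.31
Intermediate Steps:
l = 54 (l = 18*(-3 + 6) = 18*3 = 54)
k = -1/15 (k = 1/(-3 - 12) = 1/(-15) = -1/15 ≈ -0.066667)
L(E) = -15 (L(E) = 1/(-1/15) = -15)
L(2)*w - 2177/l = -15*51 - 2177/54 = -765 - 2177/54 = -43487/54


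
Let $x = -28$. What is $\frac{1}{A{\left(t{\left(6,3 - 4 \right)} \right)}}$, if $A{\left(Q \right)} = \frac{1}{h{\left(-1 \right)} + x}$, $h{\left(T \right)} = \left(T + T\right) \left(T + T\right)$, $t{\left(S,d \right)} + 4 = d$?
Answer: $-24$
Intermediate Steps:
$t{\left(S,d \right)} = -4 + d$
$h{\left(T \right)} = 4 T^{2}$ ($h{\left(T \right)} = 2 T 2 T = 4 T^{2}$)
$A{\left(Q \right)} = - \frac{1}{24}$ ($A{\left(Q \right)} = \frac{1}{4 \left(-1\right)^{2} - 28} = \frac{1}{4 \cdot 1 - 28} = \frac{1}{4 - 28} = \frac{1}{-24} = - \frac{1}{24}$)
$\frac{1}{A{\left(t{\left(6,3 - 4 \right)} \right)}} = \frac{1}{- \frac{1}{24}} = -24$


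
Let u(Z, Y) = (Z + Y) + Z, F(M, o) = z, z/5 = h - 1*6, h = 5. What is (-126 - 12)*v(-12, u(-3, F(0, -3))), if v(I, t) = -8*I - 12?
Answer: -11592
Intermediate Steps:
z = -5 (z = 5*(5 - 1*6) = 5*(5 - 6) = 5*(-1) = -5)
F(M, o) = -5
u(Z, Y) = Y + 2*Z (u(Z, Y) = (Y + Z) + Z = Y + 2*Z)
v(I, t) = -12 - 8*I
(-126 - 12)*v(-12, u(-3, F(0, -3))) = (-126 - 12)*(-12 - 8*(-12)) = -138*(-12 + 96) = -138*84 = -11592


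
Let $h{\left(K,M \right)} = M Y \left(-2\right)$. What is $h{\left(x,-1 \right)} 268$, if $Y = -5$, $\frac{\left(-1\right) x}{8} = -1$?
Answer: $-2680$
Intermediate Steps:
$x = 8$ ($x = \left(-8\right) \left(-1\right) = 8$)
$h{\left(K,M \right)} = 10 M$ ($h{\left(K,M \right)} = M \left(-5\right) \left(-2\right) = - 5 M \left(-2\right) = 10 M$)
$h{\left(x,-1 \right)} 268 = 10 \left(-1\right) 268 = \left(-10\right) 268 = -2680$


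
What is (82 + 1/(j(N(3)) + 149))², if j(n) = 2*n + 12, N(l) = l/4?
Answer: 710329104/105625 ≈ 6725.0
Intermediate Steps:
N(l) = l/4 (N(l) = l*(¼) = l/4)
j(n) = 12 + 2*n
(82 + 1/(j(N(3)) + 149))² = (82 + 1/((12 + 2*((¼)*3)) + 149))² = (82 + 1/((12 + 2*(¾)) + 149))² = (82 + 1/((12 + 3/2) + 149))² = (82 + 1/(27/2 + 149))² = (82 + 1/(325/2))² = (82 + 2/325)² = (26652/325)² = 710329104/105625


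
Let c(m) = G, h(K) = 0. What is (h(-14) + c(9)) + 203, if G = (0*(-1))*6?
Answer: 203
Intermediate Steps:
G = 0 (G = 0*6 = 0)
c(m) = 0
(h(-14) + c(9)) + 203 = (0 + 0) + 203 = 0 + 203 = 203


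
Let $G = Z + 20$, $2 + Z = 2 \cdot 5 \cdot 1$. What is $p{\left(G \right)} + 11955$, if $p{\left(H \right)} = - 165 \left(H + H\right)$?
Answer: $2715$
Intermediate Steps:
$Z = 8$ ($Z = -2 + 2 \cdot 5 \cdot 1 = -2 + 10 \cdot 1 = -2 + 10 = 8$)
$G = 28$ ($G = 8 + 20 = 28$)
$p{\left(H \right)} = - 330 H$ ($p{\left(H \right)} = - 165 \cdot 2 H = - 330 H$)
$p{\left(G \right)} + 11955 = \left(-330\right) 28 + 11955 = -9240 + 11955 = 2715$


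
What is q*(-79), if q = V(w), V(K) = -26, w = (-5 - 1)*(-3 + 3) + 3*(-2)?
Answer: 2054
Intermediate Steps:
w = -6 (w = -6*0 - 6 = 0 - 6 = -6)
q = -26
q*(-79) = -26*(-79) = 2054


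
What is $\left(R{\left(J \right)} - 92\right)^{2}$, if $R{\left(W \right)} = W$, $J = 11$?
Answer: $6561$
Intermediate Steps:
$\left(R{\left(J \right)} - 92\right)^{2} = \left(11 - 92\right)^{2} = \left(-81\right)^{2} = 6561$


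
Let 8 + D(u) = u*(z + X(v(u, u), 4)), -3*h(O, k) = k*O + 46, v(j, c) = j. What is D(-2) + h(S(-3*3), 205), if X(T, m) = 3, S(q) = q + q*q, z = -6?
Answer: -14812/3 ≈ -4937.3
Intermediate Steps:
S(q) = q + q²
h(O, k) = -46/3 - O*k/3 (h(O, k) = -(k*O + 46)/3 = -(O*k + 46)/3 = -(46 + O*k)/3 = -46/3 - O*k/3)
D(u) = -8 - 3*u (D(u) = -8 + u*(-6 + 3) = -8 + u*(-3) = -8 - 3*u)
D(-2) + h(S(-3*3), 205) = (-8 - 3*(-2)) + (-46/3 - ⅓*(-3*3)*(1 - 3*3)*205) = (-8 + 6) + (-46/3 - ⅓*(-9*(1 - 9))*205) = -2 + (-46/3 - ⅓*(-9*(-8))*205) = -2 + (-46/3 - ⅓*72*205) = -2 + (-46/3 - 4920) = -2 - 14806/3 = -14812/3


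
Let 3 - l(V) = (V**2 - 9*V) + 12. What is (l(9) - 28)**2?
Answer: 1369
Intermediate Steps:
l(V) = -9 - V**2 + 9*V (l(V) = 3 - ((V**2 - 9*V) + 12) = 3 - (12 + V**2 - 9*V) = 3 + (-12 - V**2 + 9*V) = -9 - V**2 + 9*V)
(l(9) - 28)**2 = ((-9 - 1*9**2 + 9*9) - 28)**2 = ((-9 - 1*81 + 81) - 28)**2 = ((-9 - 81 + 81) - 28)**2 = (-9 - 28)**2 = (-37)**2 = 1369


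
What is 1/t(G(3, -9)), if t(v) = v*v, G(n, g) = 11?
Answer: 1/121 ≈ 0.0082645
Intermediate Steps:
t(v) = v**2
1/t(G(3, -9)) = 1/(11**2) = 1/121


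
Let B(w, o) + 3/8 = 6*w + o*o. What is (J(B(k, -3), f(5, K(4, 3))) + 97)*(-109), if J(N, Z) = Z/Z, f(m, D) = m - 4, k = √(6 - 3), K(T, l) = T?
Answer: -10682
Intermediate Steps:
k = √3 ≈ 1.7320
f(m, D) = -4 + m
B(w, o) = -3/8 + o² + 6*w (B(w, o) = -3/8 + (6*w + o*o) = -3/8 + (6*w + o²) = -3/8 + (o² + 6*w) = -3/8 + o² + 6*w)
J(N, Z) = 1
(J(B(k, -3), f(5, K(4, 3))) + 97)*(-109) = (1 + 97)*(-109) = 98*(-109) = -10682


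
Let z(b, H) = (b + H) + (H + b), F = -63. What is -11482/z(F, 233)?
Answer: -5741/170 ≈ -33.771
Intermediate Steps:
z(b, H) = 2*H + 2*b (z(b, H) = (H + b) + (H + b) = 2*H + 2*b)
-11482/z(F, 233) = -11482/(2*233 + 2*(-63)) = -11482/(466 - 126) = -11482/340 = -11482*1/340 = -5741/170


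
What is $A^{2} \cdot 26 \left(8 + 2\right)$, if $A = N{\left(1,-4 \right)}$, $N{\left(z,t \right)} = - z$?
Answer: $260$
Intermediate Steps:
$A = -1$ ($A = \left(-1\right) 1 = -1$)
$A^{2} \cdot 26 \left(8 + 2\right) = \left(-1\right)^{2} \cdot 26 \left(8 + 2\right) = 1 \cdot 26 \cdot 10 = 26 \cdot 10 = 260$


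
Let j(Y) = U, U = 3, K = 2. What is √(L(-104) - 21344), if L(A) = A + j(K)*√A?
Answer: √(-21448 + 6*I*√26) ≈ 0.104 + 146.45*I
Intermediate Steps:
j(Y) = 3
L(A) = A + 3*√A
√(L(-104) - 21344) = √((-104 + 3*√(-104)) - 21344) = √((-104 + 3*(2*I*√26)) - 21344) = √((-104 + 6*I*√26) - 21344) = √(-21448 + 6*I*√26)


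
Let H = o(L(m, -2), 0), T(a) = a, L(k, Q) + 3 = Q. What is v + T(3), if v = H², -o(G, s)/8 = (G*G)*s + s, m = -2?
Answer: 3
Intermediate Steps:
L(k, Q) = -3 + Q
o(G, s) = -8*s - 8*s*G² (o(G, s) = -8*((G*G)*s + s) = -8*(G²*s + s) = -8*(s*G² + s) = -8*(s + s*G²) = -8*s - 8*s*G²)
H = 0 (H = -8*0*(1 + (-3 - 2)²) = -8*0*(1 + (-5)²) = -8*0*(1 + 25) = -8*0*26 = 0)
v = 0 (v = 0² = 0)
v + T(3) = 0 + 3 = 3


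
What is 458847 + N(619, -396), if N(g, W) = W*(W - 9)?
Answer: 619227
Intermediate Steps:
N(g, W) = W*(-9 + W)
458847 + N(619, -396) = 458847 - 396*(-9 - 396) = 458847 - 396*(-405) = 458847 + 160380 = 619227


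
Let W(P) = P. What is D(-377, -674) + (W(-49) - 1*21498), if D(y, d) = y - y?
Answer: -21547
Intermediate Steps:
D(y, d) = 0
D(-377, -674) + (W(-49) - 1*21498) = 0 + (-49 - 1*21498) = 0 + (-49 - 21498) = 0 - 21547 = -21547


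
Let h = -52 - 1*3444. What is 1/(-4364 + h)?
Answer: -1/7860 ≈ -0.00012723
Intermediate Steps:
h = -3496 (h = -52 - 3444 = -3496)
1/(-4364 + h) = 1/(-4364 - 3496) = 1/(-7860) = -1/7860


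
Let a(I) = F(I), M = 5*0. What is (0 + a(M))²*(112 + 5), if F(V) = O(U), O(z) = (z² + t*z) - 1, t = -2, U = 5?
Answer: 22932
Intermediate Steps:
M = 0
O(z) = -1 + z² - 2*z (O(z) = (z² - 2*z) - 1 = -1 + z² - 2*z)
F(V) = 14 (F(V) = -1 + 5² - 2*5 = -1 + 25 - 10 = 14)
a(I) = 14
(0 + a(M))²*(112 + 5) = (0 + 14)²*(112 + 5) = 14²*117 = 196*117 = 22932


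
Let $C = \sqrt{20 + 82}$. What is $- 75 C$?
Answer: $- 75 \sqrt{102} \approx -757.46$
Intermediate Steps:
$C = \sqrt{102} \approx 10.1$
$- 75 C = - 75 \sqrt{102}$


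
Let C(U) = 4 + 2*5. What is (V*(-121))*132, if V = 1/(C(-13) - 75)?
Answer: 15972/61 ≈ 261.84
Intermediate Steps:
C(U) = 14 (C(U) = 4 + 10 = 14)
V = -1/61 (V = 1/(14 - 75) = 1/(-61) = -1/61 ≈ -0.016393)
(V*(-121))*132 = -1/61*(-121)*132 = (121/61)*132 = 15972/61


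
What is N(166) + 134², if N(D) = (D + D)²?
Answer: 128180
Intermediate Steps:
N(D) = 4*D² (N(D) = (2*D)² = 4*D²)
N(166) + 134² = 4*166² + 134² = 4*27556 + 17956 = 110224 + 17956 = 128180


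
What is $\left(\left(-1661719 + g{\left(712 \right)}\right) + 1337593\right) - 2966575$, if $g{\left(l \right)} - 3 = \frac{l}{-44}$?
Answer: $- \frac{36197856}{11} \approx -3.2907 \cdot 10^{6}$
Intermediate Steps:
$g{\left(l \right)} = 3 - \frac{l}{44}$ ($g{\left(l \right)} = 3 + \frac{l}{-44} = 3 + l \left(- \frac{1}{44}\right) = 3 - \frac{l}{44}$)
$\left(\left(-1661719 + g{\left(712 \right)}\right) + 1337593\right) - 2966575 = \left(\left(-1661719 + \left(3 - \frac{178}{11}\right)\right) + 1337593\right) - 2966575 = \left(\left(-1661719 - \frac{145}{11}\right) + 1337593\right) - 2966575 = \left(- \frac{18279054}{11} + 1337593\right) - 2966575 = - \frac{3565531}{11} - 2966575 = - \frac{36197856}{11}$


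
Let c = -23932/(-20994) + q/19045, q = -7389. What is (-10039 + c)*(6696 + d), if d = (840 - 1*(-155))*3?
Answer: -6475943661629246/66638455 ≈ -9.7180e+7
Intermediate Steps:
d = 2985 (d = (840 + 155)*3 = 995*3 = 2985)
c = 150330137/199915365 (c = -23932/(-20994) - 7389/19045 = -23932*(-1/20994) - 7389*1/19045 = 11966/10497 - 7389/19045 = 150330137/199915365 ≈ 0.75197)
(-10039 + c)*(6696 + d) = (-10039 + 150330137/199915365)*(6696 + 2985) = -2006800019098/199915365*9681 = -6475943661629246/66638455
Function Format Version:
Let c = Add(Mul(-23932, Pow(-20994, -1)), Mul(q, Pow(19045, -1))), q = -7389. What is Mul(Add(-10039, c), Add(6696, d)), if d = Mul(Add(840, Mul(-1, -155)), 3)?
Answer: Rational(-6475943661629246, 66638455) ≈ -9.7180e+7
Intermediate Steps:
d = 2985 (d = Mul(Add(840, 155), 3) = Mul(995, 3) = 2985)
c = Rational(150330137, 199915365) (c = Add(Mul(-23932, Pow(-20994, -1)), Mul(-7389, Pow(19045, -1))) = Add(Mul(-23932, Rational(-1, 20994)), Mul(-7389, Rational(1, 19045))) = Add(Rational(11966, 10497), Rational(-7389, 19045)) = Rational(150330137, 199915365) ≈ 0.75197)
Mul(Add(-10039, c), Add(6696, d)) = Mul(Add(-10039, Rational(150330137, 199915365)), Add(6696, 2985)) = Mul(Rational(-2006800019098, 199915365), 9681) = Rational(-6475943661629246, 66638455)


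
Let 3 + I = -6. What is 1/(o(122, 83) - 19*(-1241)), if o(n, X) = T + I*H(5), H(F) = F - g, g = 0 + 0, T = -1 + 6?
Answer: 1/23539 ≈ 4.2483e-5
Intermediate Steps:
I = -9 (I = -3 - 6 = -9)
T = 5
g = 0
H(F) = F (H(F) = F - 1*0 = F + 0 = F)
o(n, X) = -40 (o(n, X) = 5 - 9*5 = 5 - 45 = -40)
1/(o(122, 83) - 19*(-1241)) = 1/(-40 - 19*(-1241)) = 1/(-40 + 23579) = 1/23539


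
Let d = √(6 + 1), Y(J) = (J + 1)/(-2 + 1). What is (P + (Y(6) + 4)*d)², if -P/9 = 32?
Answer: 83007 + 1728*√7 ≈ 87579.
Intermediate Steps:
P = -288 (P = -9*32 = -288)
Y(J) = -1 - J (Y(J) = (1 + J)/(-1) = (1 + J)*(-1) = -1 - J)
d = √7 ≈ 2.6458
(P + (Y(6) + 4)*d)² = (-288 + ((-1 - 1*6) + 4)*√7)² = (-288 + ((-1 - 6) + 4)*√7)² = (-288 + (-7 + 4)*√7)² = (-288 - 3*√7)²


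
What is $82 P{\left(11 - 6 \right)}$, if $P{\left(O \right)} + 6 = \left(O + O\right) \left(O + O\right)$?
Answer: $7708$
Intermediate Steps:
$P{\left(O \right)} = -6 + 4 O^{2}$ ($P{\left(O \right)} = -6 + \left(O + O\right) \left(O + O\right) = -6 + 2 O 2 O = -6 + 4 O^{2}$)
$82 P{\left(11 - 6 \right)} = 82 \left(-6 + 4 \left(11 - 6\right)^{2}\right) = 82 \left(-6 + 4 \cdot 5^{2}\right) = 82 \left(-6 + 4 \cdot 25\right) = 82 \left(-6 + 100\right) = 82 \cdot 94 = 7708$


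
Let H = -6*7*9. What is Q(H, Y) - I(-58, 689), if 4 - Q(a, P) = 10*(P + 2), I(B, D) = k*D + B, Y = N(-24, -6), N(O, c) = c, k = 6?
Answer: -4032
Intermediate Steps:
Y = -6
H = -378 (H = -42*9 = -378)
I(B, D) = B + 6*D (I(B, D) = 6*D + B = B + 6*D)
Q(a, P) = -16 - 10*P (Q(a, P) = 4 - 10*(P + 2) = 4 - 10*(2 + P) = 4 - (20 + 10*P) = 4 + (-20 - 10*P) = -16 - 10*P)
Q(H, Y) - I(-58, 689) = (-16 - 10*(-6)) - (-58 + 6*689) = (-16 + 60) - (-58 + 4134) = 44 - 1*4076 = 44 - 4076 = -4032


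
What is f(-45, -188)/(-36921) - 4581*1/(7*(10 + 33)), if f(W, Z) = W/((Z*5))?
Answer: -10599133899/696428516 ≈ -15.219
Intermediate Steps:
f(W, Z) = W/(5*Z) (f(W, Z) = W/((5*Z)) = W*(1/(5*Z)) = W/(5*Z))
f(-45, -188)/(-36921) - 4581*1/(7*(10 + 33)) = ((1/5)*(-45)/(-188))/(-36921) - 4581*1/(7*(10 + 33)) = ((1/5)*(-45)*(-1/188))*(-1/36921) - 4581/(7*43) = (9/188)*(-1/36921) - 4581/301 = -3/2313716 - 4581*1/301 = -3/2313716 - 4581/301 = -10599133899/696428516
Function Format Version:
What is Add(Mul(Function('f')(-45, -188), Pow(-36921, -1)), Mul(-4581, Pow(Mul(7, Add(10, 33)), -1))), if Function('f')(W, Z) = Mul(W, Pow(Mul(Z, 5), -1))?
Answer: Rational(-10599133899, 696428516) ≈ -15.219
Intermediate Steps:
Function('f')(W, Z) = Mul(Rational(1, 5), W, Pow(Z, -1)) (Function('f')(W, Z) = Mul(W, Pow(Mul(5, Z), -1)) = Mul(W, Mul(Rational(1, 5), Pow(Z, -1))) = Mul(Rational(1, 5), W, Pow(Z, -1)))
Add(Mul(Function('f')(-45, -188), Pow(-36921, -1)), Mul(-4581, Pow(Mul(7, Add(10, 33)), -1))) = Add(Mul(Mul(Rational(1, 5), -45, Pow(-188, -1)), Pow(-36921, -1)), Mul(-4581, Pow(Mul(7, Add(10, 33)), -1))) = Add(Mul(Mul(Rational(1, 5), -45, Rational(-1, 188)), Rational(-1, 36921)), Mul(-4581, Pow(Mul(7, 43), -1))) = Add(Mul(Rational(9, 188), Rational(-1, 36921)), Mul(-4581, Pow(301, -1))) = Add(Rational(-3, 2313716), Mul(-4581, Rational(1, 301))) = Add(Rational(-3, 2313716), Rational(-4581, 301)) = Rational(-10599133899, 696428516)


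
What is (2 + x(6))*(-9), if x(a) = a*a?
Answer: -342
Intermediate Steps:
x(a) = a**2
(2 + x(6))*(-9) = (2 + 6**2)*(-9) = (2 + 36)*(-9) = 38*(-9) = -342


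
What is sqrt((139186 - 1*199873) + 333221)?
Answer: sqrt(272534) ≈ 522.05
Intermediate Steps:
sqrt((139186 - 1*199873) + 333221) = sqrt((139186 - 199873) + 333221) = sqrt(-60687 + 333221) = sqrt(272534)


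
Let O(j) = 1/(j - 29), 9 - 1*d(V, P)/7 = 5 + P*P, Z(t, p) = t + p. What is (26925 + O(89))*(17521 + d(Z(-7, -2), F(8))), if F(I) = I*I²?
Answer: -2936106831959/60 ≈ -4.8935e+10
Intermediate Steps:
Z(t, p) = p + t
F(I) = I³
d(V, P) = 28 - 7*P² (d(V, P) = 63 - 7*(5 + P*P) = 63 - 7*(5 + P²) = 63 + (-35 - 7*P²) = 28 - 7*P²)
O(j) = 1/(-29 + j)
(26925 + O(89))*(17521 + d(Z(-7, -2), F(8))) = (26925 + 1/(-29 + 89))*(17521 + (28 - 7*(8³)²)) = (26925 + 1/60)*(17521 + (28 - 7*512²)) = (26925 + 1/60)*(17521 + (28 - 7*262144)) = 1615501*(17521 + (28 - 1835008))/60 = 1615501*(17521 - 1834980)/60 = (1615501/60)*(-1817459) = -2936106831959/60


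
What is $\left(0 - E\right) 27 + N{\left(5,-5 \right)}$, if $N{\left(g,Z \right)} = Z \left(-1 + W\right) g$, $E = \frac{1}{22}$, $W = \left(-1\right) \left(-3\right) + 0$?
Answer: $- \frac{1127}{22} \approx -51.227$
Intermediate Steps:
$W = 3$ ($W = 3 + 0 = 3$)
$E = \frac{1}{22} \approx 0.045455$
$N{\left(g,Z \right)} = 2 Z g$ ($N{\left(g,Z \right)} = Z \left(-1 + 3\right) g = Z 2 g = 2 Z g$)
$\left(0 - E\right) 27 + N{\left(5,-5 \right)} = \left(0 - \frac{1}{22}\right) 27 + 2 \left(-5\right) 5 = \left(0 - \frac{1}{22}\right) 27 - 50 = \left(- \frac{1}{22}\right) 27 - 50 = - \frac{27}{22} - 50 = - \frac{1127}{22}$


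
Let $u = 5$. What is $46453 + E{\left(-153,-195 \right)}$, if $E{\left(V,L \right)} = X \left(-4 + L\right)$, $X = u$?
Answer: $45458$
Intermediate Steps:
$X = 5$
$E{\left(V,L \right)} = -20 + 5 L$ ($E{\left(V,L \right)} = 5 \left(-4 + L\right) = -20 + 5 L$)
$46453 + E{\left(-153,-195 \right)} = 46453 + \left(-20 + 5 \left(-195\right)\right) = 46453 - 995 = 45458$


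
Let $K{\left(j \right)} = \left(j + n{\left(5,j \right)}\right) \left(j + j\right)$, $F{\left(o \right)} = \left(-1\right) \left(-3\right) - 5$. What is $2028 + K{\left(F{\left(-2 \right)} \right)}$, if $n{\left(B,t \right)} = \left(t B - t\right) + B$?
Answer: $2048$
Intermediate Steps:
$n{\left(B,t \right)} = B - t + B t$ ($n{\left(B,t \right)} = \left(B t - t\right) + B = \left(- t + B t\right) + B = B - t + B t$)
$F{\left(o \right)} = -2$ ($F{\left(o \right)} = 3 - 5 = -2$)
$K{\left(j \right)} = 2 j \left(5 + 5 j\right)$ ($K{\left(j \right)} = \left(j + \left(5 - j + 5 j\right)\right) \left(j + j\right) = \left(j + \left(5 + 4 j\right)\right) 2 j = \left(5 + 5 j\right) 2 j = 2 j \left(5 + 5 j\right)$)
$2028 + K{\left(F{\left(-2 \right)} \right)} = 2028 + 10 \left(-2\right) \left(1 - 2\right) = 2028 + 10 \left(-2\right) \left(-1\right) = 2028 + 20 = 2048$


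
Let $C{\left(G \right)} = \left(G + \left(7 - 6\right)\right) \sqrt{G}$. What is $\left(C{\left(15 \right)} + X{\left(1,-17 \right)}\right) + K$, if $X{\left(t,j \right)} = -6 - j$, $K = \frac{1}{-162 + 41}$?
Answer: $\frac{1330}{121} + 16 \sqrt{15} \approx 72.959$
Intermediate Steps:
$K = - \frac{1}{121}$ ($K = \frac{1}{-121} = - \frac{1}{121} \approx -0.0082645$)
$C{\left(G \right)} = \sqrt{G} \left(1 + G\right)$ ($C{\left(G \right)} = \left(G + 1\right) \sqrt{G} = \left(1 + G\right) \sqrt{G} = \sqrt{G} \left(1 + G\right)$)
$\left(C{\left(15 \right)} + X{\left(1,-17 \right)}\right) + K = \left(\sqrt{15} \left(1 + 15\right) - -11\right) - \frac{1}{121} = \left(\sqrt{15} \cdot 16 + \left(-6 + 17\right)\right) - \frac{1}{121} = \left(16 \sqrt{15} + 11\right) - \frac{1}{121} = \left(11 + 16 \sqrt{15}\right) - \frac{1}{121} = \frac{1330}{121} + 16 \sqrt{15}$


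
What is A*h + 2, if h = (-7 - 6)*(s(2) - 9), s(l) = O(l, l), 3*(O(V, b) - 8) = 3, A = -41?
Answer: 2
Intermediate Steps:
O(V, b) = 9 (O(V, b) = 8 + (1/3)*3 = 8 + 1 = 9)
s(l) = 9
h = 0 (h = (-7 - 6)*(9 - 9) = -13*0 = 0)
A*h + 2 = -41*0 + 2 = 0 + 2 = 2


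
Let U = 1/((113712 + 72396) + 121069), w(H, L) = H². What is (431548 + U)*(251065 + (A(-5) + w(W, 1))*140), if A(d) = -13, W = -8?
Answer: 34228073091325385/307177 ≈ 1.1143e+11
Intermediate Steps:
U = 1/307177 (U = 1/(186108 + 121069) = 1/307177 ≈ 3.2555e-6)
(431548 + U)*(251065 + (A(-5) + w(W, 1))*140) = (431548 + 1/307177)*(251065 + (-13 + (-8)²)*140) = 132561619997*(251065 + (-13 + 64)*140)/307177 = 132561619997*(251065 + 51*140)/307177 = 132561619997*(251065 + 7140)/307177 = (132561619997/307177)*258205 = 34228073091325385/307177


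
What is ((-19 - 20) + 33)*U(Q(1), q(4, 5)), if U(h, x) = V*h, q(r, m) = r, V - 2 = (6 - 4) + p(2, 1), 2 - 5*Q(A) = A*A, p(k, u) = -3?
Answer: -6/5 ≈ -1.2000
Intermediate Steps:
Q(A) = 2/5 - A**2/5 (Q(A) = 2/5 - A*A/5 = 2/5 - A**2/5)
V = 1 (V = 2 + ((6 - 4) - 3) = 2 + (2 - 3) = 2 - 1 = 1)
U(h, x) = h (U(h, x) = 1*h = h)
((-19 - 20) + 33)*U(Q(1), q(4, 5)) = ((-19 - 20) + 33)*(2/5 - 1/5*1**2) = (-39 + 33)*(2/5 - 1/5*1) = -6*(2/5 - 1/5) = -6*1/5 = -6/5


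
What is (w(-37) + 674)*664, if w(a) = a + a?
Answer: 398400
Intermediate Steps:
w(a) = 2*a
(w(-37) + 674)*664 = (2*(-37) + 674)*664 = (-74 + 674)*664 = 600*664 = 398400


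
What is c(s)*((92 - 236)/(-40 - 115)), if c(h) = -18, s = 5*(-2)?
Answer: -2592/155 ≈ -16.723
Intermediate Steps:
s = -10
c(s)*((92 - 236)/(-40 - 115)) = -18*(92 - 236)/(-40 - 115) = -(-2592)/(-155) = -(-2592)*(-1)/155 = -18*144/155 = -2592/155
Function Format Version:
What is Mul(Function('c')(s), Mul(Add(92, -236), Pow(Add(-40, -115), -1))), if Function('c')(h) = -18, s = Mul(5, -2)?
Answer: Rational(-2592, 155) ≈ -16.723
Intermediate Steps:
s = -10
Mul(Function('c')(s), Mul(Add(92, -236), Pow(Add(-40, -115), -1))) = Mul(-18, Mul(Add(92, -236), Pow(Add(-40, -115), -1))) = Mul(-18, Mul(-144, Pow(-155, -1))) = Mul(-18, Mul(-144, Rational(-1, 155))) = Mul(-18, Rational(144, 155)) = Rational(-2592, 155)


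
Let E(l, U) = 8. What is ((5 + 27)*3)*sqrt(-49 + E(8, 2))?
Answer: 96*I*sqrt(41) ≈ 614.7*I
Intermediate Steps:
((5 + 27)*3)*sqrt(-49 + E(8, 2)) = ((5 + 27)*3)*sqrt(-49 + 8) = (32*3)*sqrt(-41) = 96*(I*sqrt(41)) = 96*I*sqrt(41)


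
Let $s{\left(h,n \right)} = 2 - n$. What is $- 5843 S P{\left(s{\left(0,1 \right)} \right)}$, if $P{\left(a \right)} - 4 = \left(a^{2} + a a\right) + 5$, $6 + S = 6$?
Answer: $0$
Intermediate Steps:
$S = 0$ ($S = -6 + 6 = 0$)
$P{\left(a \right)} = 9 + 2 a^{2}$ ($P{\left(a \right)} = 4 + \left(\left(a^{2} + a a\right) + 5\right) = 4 + \left(\left(a^{2} + a^{2}\right) + 5\right) = 4 + \left(2 a^{2} + 5\right) = 4 + \left(5 + 2 a^{2}\right) = 9 + 2 a^{2}$)
$- 5843 S P{\left(s{\left(0,1 \right)} \right)} = - 5843 \cdot 0 \left(9 + 2 \left(2 - 1\right)^{2}\right) = - 5843 \cdot 0 \left(9 + 2 \cdot 1^{2}\right) = - 5843 \cdot 0 \left(9 + 2 \cdot 1\right) = - 5843 \cdot 0 \left(9 + 2\right) = - 5843 \cdot 0 \cdot 11 = \left(-5843\right) 0 = 0$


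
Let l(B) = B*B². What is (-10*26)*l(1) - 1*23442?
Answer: -23702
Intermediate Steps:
l(B) = B³
(-10*26)*l(1) - 1*23442 = -10*26*1³ - 1*23442 = -260*1 - 23442 = -260 - 23442 = -23702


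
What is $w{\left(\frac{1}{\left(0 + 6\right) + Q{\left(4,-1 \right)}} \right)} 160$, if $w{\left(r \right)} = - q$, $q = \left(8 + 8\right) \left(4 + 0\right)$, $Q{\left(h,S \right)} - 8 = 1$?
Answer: $-10240$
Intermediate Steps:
$Q{\left(h,S \right)} = 9$ ($Q{\left(h,S \right)} = 8 + 1 = 9$)
$q = 64$ ($q = 16 \cdot 4 = 64$)
$w{\left(r \right)} = -64$ ($w{\left(r \right)} = \left(-1\right) 64 = -64$)
$w{\left(\frac{1}{\left(0 + 6\right) + Q{\left(4,-1 \right)}} \right)} 160 = \left(-64\right) 160 = -10240$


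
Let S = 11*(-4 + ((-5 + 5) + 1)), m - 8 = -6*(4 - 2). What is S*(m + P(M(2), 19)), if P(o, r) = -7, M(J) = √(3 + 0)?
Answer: 363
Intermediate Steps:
m = -4 (m = 8 - 6*(4 - 2) = 8 - 6*2 = 8 - 12 = -4)
M(J) = √3
S = -33 (S = 11*(-4 + (0 + 1)) = 11*(-4 + 1) = 11*(-3) = -33)
S*(m + P(M(2), 19)) = -33*(-4 - 7) = -33*(-11) = 363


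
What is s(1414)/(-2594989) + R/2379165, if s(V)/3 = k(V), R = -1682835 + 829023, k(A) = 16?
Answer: -738582315996/2057969001395 ≈ -0.35889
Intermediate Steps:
R = -853812
s(V) = 48 (s(V) = 3*16 = 48)
s(1414)/(-2594989) + R/2379165 = 48/(-2594989) - 853812/2379165 = 48*(-1/2594989) - 853812*1/2379165 = -48/2594989 - 284604/793055 = -738582315996/2057969001395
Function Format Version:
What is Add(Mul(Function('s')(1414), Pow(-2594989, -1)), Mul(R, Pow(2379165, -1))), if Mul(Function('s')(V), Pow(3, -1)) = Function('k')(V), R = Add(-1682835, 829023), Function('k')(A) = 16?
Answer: Rational(-738582315996, 2057969001395) ≈ -0.35889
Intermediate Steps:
R = -853812
Function('s')(V) = 48 (Function('s')(V) = Mul(3, 16) = 48)
Add(Mul(Function('s')(1414), Pow(-2594989, -1)), Mul(R, Pow(2379165, -1))) = Add(Mul(48, Pow(-2594989, -1)), Mul(-853812, Pow(2379165, -1))) = Add(Mul(48, Rational(-1, 2594989)), Mul(-853812, Rational(1, 2379165))) = Add(Rational(-48, 2594989), Rational(-284604, 793055)) = Rational(-738582315996, 2057969001395)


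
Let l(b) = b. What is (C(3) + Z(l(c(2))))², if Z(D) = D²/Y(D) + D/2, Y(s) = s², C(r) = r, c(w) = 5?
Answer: 169/4 ≈ 42.250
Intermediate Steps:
Z(D) = 1 + D/2 (Z(D) = D²/(D²) + D/2 = D²/D² + D*(½) = 1 + D/2)
(C(3) + Z(l(c(2))))² = (3 + (1 + (½)*5))² = (3 + (1 + 5/2))² = (3 + 7/2)² = (13/2)² = 169/4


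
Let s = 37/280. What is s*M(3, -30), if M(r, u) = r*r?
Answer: 333/280 ≈ 1.1893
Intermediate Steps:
M(r, u) = r²
s = 37/280 (s = 37*(1/280) = 37/280 ≈ 0.13214)
s*M(3, -30) = (37/280)*3² = (37/280)*9 = 333/280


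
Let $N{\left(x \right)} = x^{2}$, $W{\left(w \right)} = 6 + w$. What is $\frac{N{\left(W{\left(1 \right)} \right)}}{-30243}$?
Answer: $- \frac{49}{30243} \approx -0.0016202$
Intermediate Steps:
$\frac{N{\left(W{\left(1 \right)} \right)}}{-30243} = \frac{\left(6 + 1\right)^{2}}{-30243} = 7^{2} \left(- \frac{1}{30243}\right) = 49 \left(- \frac{1}{30243}\right) = - \frac{49}{30243}$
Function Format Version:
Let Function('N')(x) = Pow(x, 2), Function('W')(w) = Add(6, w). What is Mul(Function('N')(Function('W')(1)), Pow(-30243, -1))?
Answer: Rational(-49, 30243) ≈ -0.0016202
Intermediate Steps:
Mul(Function('N')(Function('W')(1)), Pow(-30243, -1)) = Mul(Pow(Add(6, 1), 2), Pow(-30243, -1)) = Mul(Pow(7, 2), Rational(-1, 30243)) = Mul(49, Rational(-1, 30243)) = Rational(-49, 30243)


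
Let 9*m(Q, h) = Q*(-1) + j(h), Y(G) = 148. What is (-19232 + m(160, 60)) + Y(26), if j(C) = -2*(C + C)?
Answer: -172156/9 ≈ -19128.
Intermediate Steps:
j(C) = -4*C
m(Q, h) = -4*h/9 - Q/9 (m(Q, h) = (Q*(-1) - 4*h)/9 = (-Q - 4*h)/9 = -4*h/9 - Q/9)
(-19232 + m(160, 60)) + Y(26) = (-19232 + (-4/9*60 - ⅑*160)) + 148 = (-19232 + (-80/3 - 160/9)) + 148 = (-19232 - 400/9) + 148 = -173488/9 + 148 = -172156/9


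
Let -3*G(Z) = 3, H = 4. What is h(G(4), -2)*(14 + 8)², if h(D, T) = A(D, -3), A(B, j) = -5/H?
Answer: -605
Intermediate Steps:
A(B, j) = -5/4
G(Z) = -1 (G(Z) = -⅓*3 = -1)
h(D, T) = -5/4
h(G(4), -2)*(14 + 8)² = -5*(14 + 8)²/4 = -5/4*22² = -5/4*484 = -605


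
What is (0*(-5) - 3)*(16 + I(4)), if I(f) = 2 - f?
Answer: -42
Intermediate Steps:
(0*(-5) - 3)*(16 + I(4)) = (0*(-5) - 3)*(16 + (2 - 1*4)) = (0 - 3)*(16 + (2 - 4)) = -3*(16 - 2) = -3*14 = -42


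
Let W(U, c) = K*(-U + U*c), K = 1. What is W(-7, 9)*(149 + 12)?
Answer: -9016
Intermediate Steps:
W(U, c) = -U + U*c (W(U, c) = 1*(-U + U*c) = -U + U*c)
W(-7, 9)*(149 + 12) = (-7*(-1 + 9))*(149 + 12) = -7*8*161 = -56*161 = -9016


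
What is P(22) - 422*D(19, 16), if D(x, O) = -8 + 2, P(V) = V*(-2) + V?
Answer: 2510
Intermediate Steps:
P(V) = -V (P(V) = -2*V + V = -V)
D(x, O) = -6
P(22) - 422*D(19, 16) = -1*22 - 422*(-6) = -22 + 2532 = 2510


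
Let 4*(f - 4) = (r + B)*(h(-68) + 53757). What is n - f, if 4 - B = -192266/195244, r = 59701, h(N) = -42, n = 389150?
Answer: -312932239850497/390488 ≈ -8.0139e+8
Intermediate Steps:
B = 486621/97622 (B = 4 - (-192266)/195244 = 4 - 1*(-96133/97622) = 4 + 96133/97622 = 486621/97622 ≈ 4.9847)
f = 313084198255697/390488 (f = 4 + ((59701 + 486621/97622)*(-42 + 53757))/4 = 4 + ((5828617643/97622)*53715)/4 = 4 + (1/4)*(313084196693745/97622) = 4 + 313084196693745/390488 = 313084198255697/390488 ≈ 8.0178e+8)
n - f = 389150 - 1*313084198255697/390488 = 389150 - 313084198255697/390488 = -312932239850497/390488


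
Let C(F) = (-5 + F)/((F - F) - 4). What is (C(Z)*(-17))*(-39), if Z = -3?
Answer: 1326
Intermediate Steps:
C(F) = 5/4 - F/4 (C(F) = (-5 + F)/(0 - 4) = (-5 + F)/(-4) = (-5 + F)*(-1/4) = 5/4 - F/4)
(C(Z)*(-17))*(-39) = ((5/4 - 1/4*(-3))*(-17))*(-39) = ((5/4 + 3/4)*(-17))*(-39) = (2*(-17))*(-39) = -34*(-39) = 1326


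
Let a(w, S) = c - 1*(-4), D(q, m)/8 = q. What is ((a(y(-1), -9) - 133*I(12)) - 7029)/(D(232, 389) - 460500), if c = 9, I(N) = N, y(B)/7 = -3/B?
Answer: 2153/114661 ≈ 0.018777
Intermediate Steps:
y(B) = -21/B (y(B) = 7*(-3/B) = -21/B)
D(q, m) = 8*q
a(w, S) = 13 (a(w, S) = 9 - 1*(-4) = 9 + 4 = 13)
((a(y(-1), -9) - 133*I(12)) - 7029)/(D(232, 389) - 460500) = ((13 - 133*12) - 7029)/(8*232 - 460500) = ((13 - 1596) - 7029)/(1856 - 460500) = (-1583 - 7029)/(-458644) = -8612*(-1/458644) = 2153/114661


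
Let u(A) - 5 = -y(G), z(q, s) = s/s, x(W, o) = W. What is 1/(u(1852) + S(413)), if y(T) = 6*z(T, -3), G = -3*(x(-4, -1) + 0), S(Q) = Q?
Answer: 1/412 ≈ 0.0024272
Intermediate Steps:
z(q, s) = 1
G = 12 (G = -3*(-4 + 0) = -3*(-4) = 12)
y(T) = 6 (y(T) = 6*1 = 6)
u(A) = -1 (u(A) = 5 - 1*6 = 5 - 6 = -1)
1/(u(1852) + S(413)) = 1/(-1 + 413) = 1/412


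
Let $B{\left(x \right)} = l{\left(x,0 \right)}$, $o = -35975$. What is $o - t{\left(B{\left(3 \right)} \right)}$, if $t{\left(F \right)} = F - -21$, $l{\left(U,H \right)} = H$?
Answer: $-35996$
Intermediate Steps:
$B{\left(x \right)} = 0$
$t{\left(F \right)} = 21 + F$ ($t{\left(F \right)} = F + 21 = 21 + F$)
$o - t{\left(B{\left(3 \right)} \right)} = -35975 - \left(21 + 0\right) = -35975 - 21 = -35996$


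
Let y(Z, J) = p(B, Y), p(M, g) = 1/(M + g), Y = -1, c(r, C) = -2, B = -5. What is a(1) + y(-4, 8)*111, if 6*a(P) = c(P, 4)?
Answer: -113/6 ≈ -18.833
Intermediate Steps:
a(P) = -1/3 (a(P) = (1/6)*(-2) = -1/3)
y(Z, J) = -1/6 (y(Z, J) = 1/(-5 - 1) = 1/(-6) = -1/6)
a(1) + y(-4, 8)*111 = -1/3 - 1/6*111 = -1/3 - 37/2 = -113/6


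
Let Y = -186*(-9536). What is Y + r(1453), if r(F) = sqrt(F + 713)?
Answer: 1773696 + 19*sqrt(6) ≈ 1.7737e+6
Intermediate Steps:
r(F) = sqrt(713 + F)
Y = 1773696
Y + r(1453) = 1773696 + sqrt(713 + 1453) = 1773696 + sqrt(2166) = 1773696 + 19*sqrt(6)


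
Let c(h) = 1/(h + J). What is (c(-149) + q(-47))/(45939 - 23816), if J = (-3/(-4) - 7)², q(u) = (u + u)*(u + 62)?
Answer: -2480206/38914357 ≈ -0.063735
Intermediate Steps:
q(u) = 2*u*(62 + u) (q(u) = (2*u)*(62 + u) = 2*u*(62 + u))
J = 625/16 (J = (-3*(-¼) - 7)² = (¾ - 7)² = (-25/4)² = 625/16 ≈ 39.063)
c(h) = 1/(625/16 + h) (c(h) = 1/(h + 625/16) = 1/(625/16 + h))
(c(-149) + q(-47))/(45939 - 23816) = (16/(625 + 16*(-149)) + 2*(-47)*(62 - 47))/(45939 - 23816) = (16/(625 - 2384) + 2*(-47)*15)/22123 = (16/(-1759) - 1410)*(1/22123) = (16*(-1/1759) - 1410)*(1/22123) = (-16/1759 - 1410)*(1/22123) = -2480206/1759*1/22123 = -2480206/38914357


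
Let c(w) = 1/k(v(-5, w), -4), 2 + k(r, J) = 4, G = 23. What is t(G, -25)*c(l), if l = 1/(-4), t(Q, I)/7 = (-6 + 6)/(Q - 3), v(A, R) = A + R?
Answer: 0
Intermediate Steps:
k(r, J) = 2 (k(r, J) = -2 + 4 = 2)
t(Q, I) = 0 (t(Q, I) = 7*((-6 + 6)/(Q - 3)) = 7*(0/(-3 + Q)) = 7*0 = 0)
l = -¼ (l = 1*(-¼) = -¼ ≈ -0.25000)
c(w) = ½ (c(w) = 1/2 = ½)
t(G, -25)*c(l) = 0*(½) = 0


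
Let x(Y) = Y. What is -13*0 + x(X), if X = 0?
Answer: 0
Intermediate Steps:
-13*0 + x(X) = -13*0 + 0 = 0 + 0 = 0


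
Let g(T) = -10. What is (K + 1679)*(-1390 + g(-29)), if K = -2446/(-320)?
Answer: -9445205/4 ≈ -2.3613e+6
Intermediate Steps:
K = 1223/160 (K = -2446*(-1/320) = 1223/160 ≈ 7.6438)
(K + 1679)*(-1390 + g(-29)) = (1223/160 + 1679)*(-1390 - 10) = (269863/160)*(-1400) = -9445205/4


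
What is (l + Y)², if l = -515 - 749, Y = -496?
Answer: 3097600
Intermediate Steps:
l = -1264
(l + Y)² = (-1264 - 496)² = (-1760)² = 3097600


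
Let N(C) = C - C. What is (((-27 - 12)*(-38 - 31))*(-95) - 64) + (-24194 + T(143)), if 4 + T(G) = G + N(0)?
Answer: -279764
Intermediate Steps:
N(C) = 0
T(G) = -4 + G (T(G) = -4 + (G + 0) = -4 + G)
(((-27 - 12)*(-38 - 31))*(-95) - 64) + (-24194 + T(143)) = (((-27 - 12)*(-38 - 31))*(-95) - 64) + (-24194 + (-4 + 143)) = (-39*(-69)*(-95) - 64) + (-24194 + 139) = (2691*(-95) - 64) - 24055 = (-255645 - 64) - 24055 = -255709 - 24055 = -279764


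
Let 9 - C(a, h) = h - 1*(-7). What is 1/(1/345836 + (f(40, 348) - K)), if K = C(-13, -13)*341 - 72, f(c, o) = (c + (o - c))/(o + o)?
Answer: -345836/1743878029 ≈ -0.00019831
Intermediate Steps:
f(c, o) = ½ (f(c, o) = o/((2*o)) = o*(1/(2*o)) = ½)
C(a, h) = 2 - h (C(a, h) = 9 - (h - 1*(-7)) = 9 - (h + 7) = 9 - (7 + h) = 9 + (-7 - h) = 2 - h)
K = 5043 (K = (2 - 1*(-13))*341 - 72 = (2 + 13)*341 - 72 = 15*341 - 72 = 5115 - 72 = 5043)
1/(1/345836 + (f(40, 348) - K)) = 1/(1/345836 + (½ - 1*5043)) = 1/(1/345836 + (½ - 5043)) = 1/(1/345836 - 10085/2) = 1/(-1743878029/345836) = -345836/1743878029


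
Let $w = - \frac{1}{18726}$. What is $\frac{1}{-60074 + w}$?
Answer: $- \frac{18726}{1124945725} \approx -1.6646 \cdot 10^{-5}$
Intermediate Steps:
$w = - \frac{1}{18726}$ ($w = \left(-1\right) \frac{1}{18726} = - \frac{1}{18726} \approx -5.3402 \cdot 10^{-5}$)
$\frac{1}{-60074 + w} = \frac{1}{-60074 - \frac{1}{18726}} = \frac{1}{- \frac{1124945725}{18726}} = - \frac{18726}{1124945725}$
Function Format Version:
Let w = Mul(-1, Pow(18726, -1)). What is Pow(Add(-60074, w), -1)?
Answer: Rational(-18726, 1124945725) ≈ -1.6646e-5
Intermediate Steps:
w = Rational(-1, 18726) (w = Mul(-1, Rational(1, 18726)) = Rational(-1, 18726) ≈ -5.3402e-5)
Pow(Add(-60074, w), -1) = Pow(Add(-60074, Rational(-1, 18726)), -1) = Pow(Rational(-1124945725, 18726), -1) = Rational(-18726, 1124945725)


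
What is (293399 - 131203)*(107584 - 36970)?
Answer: 11453308344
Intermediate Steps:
(293399 - 131203)*(107584 - 36970) = 162196*70614 = 11453308344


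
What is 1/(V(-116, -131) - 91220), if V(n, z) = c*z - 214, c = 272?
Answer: -1/127066 ≈ -7.8699e-6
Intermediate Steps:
V(n, z) = -214 + 272*z (V(n, z) = 272*z - 214 = -214 + 272*z)
1/(V(-116, -131) - 91220) = 1/((-214 + 272*(-131)) - 91220) = 1/((-214 - 35632) - 91220) = 1/(-35846 - 91220) = 1/(-127066) = -1/127066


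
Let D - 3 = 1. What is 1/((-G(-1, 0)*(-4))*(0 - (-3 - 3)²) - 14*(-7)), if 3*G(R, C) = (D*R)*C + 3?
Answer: -1/46 ≈ -0.021739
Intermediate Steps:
D = 4 (D = 3 + 1 = 4)
G(R, C) = 1 + 4*C*R/3 (G(R, C) = ((4*R)*C + 3)/3 = (4*C*R + 3)/3 = (3 + 4*C*R)/3 = 1 + 4*C*R/3)
1/((-G(-1, 0)*(-4))*(0 - (-3 - 3)²) - 14*(-7)) = 1/((-(1 + (4/3)*0*(-1))*(-4))*(0 - (-3 - 3)²) - 14*(-7)) = 1/((-(1 + 0)*(-4))*(0 - 1*(-6)²) + 98) = 1/((-1*1*(-4))*(0 - 1*36) + 98) = 1/((-1*(-4))*(0 - 36) + 98) = 1/(4*(-36) + 98) = 1/(-144 + 98) = 1/(-46) = -1/46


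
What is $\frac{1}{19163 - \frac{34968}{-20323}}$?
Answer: $\frac{20323}{389484617} \approx 5.2179 \cdot 10^{-5}$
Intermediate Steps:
$\frac{1}{19163 - \frac{34968}{-20323}} = \frac{1}{19163 - - \frac{34968}{20323}} = \frac{1}{19163 + \frac{34968}{20323}} = \frac{1}{\frac{389484617}{20323}} = \frac{20323}{389484617}$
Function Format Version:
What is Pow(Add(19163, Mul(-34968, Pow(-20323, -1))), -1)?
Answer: Rational(20323, 389484617) ≈ 5.2179e-5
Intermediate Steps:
Pow(Add(19163, Mul(-34968, Pow(-20323, -1))), -1) = Pow(Add(19163, Mul(-34968, Rational(-1, 20323))), -1) = Pow(Add(19163, Rational(34968, 20323)), -1) = Pow(Rational(389484617, 20323), -1) = Rational(20323, 389484617)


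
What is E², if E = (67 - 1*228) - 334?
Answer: 245025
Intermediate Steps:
E = -495 (E = (67 - 228) - 334 = -161 - 334 = -495)
E² = (-495)² = 245025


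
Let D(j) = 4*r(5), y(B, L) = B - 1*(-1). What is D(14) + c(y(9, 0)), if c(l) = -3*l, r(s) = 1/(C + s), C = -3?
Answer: -28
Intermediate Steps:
r(s) = 1/(-3 + s)
y(B, L) = 1 + B (y(B, L) = B + 1 = 1 + B)
D(j) = 2 (D(j) = 4/(-3 + 5) = 4/2 = 4*(½) = 2)
D(14) + c(y(9, 0)) = 2 - 3*(1 + 9) = 2 - 3*10 = 2 - 30 = -28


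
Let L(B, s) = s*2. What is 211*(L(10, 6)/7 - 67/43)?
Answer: 9917/301 ≈ 32.947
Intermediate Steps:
L(B, s) = 2*s
211*(L(10, 6)/7 - 67/43) = 211*((2*6)/7 - 67/43) = 211*(12*(⅐) - 67*1/43) = 211*(12/7 - 67/43) = 211*(47/301) = 9917/301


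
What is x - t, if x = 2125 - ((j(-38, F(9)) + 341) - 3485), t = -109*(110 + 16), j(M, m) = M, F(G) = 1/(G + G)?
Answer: 19041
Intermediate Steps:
F(G) = 1/(2*G)
t = -13734 (t = -109*126 = -13734)
x = 5307 (x = 2125 - ((-38 + 341) - 3485) = 2125 - (303 - 3485) = 2125 - 1*(-3182) = 2125 + 3182 = 5307)
x - t = 5307 - 1*(-13734) = 5307 + 13734 = 19041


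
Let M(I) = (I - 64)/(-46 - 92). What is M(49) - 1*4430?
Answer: -203775/46 ≈ -4429.9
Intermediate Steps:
M(I) = 32/69 - I/138 (M(I) = (-64 + I)/(-138) = (-64 + I)*(-1/138) = 32/69 - I/138)
M(49) - 1*4430 = (32/69 - 1/138*49) - 1*4430 = (32/69 - 49/138) - 4430 = 5/46 - 4430 = -203775/46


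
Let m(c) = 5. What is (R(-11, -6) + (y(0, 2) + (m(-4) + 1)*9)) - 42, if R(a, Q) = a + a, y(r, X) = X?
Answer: -8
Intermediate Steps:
R(a, Q) = 2*a
(R(-11, -6) + (y(0, 2) + (m(-4) + 1)*9)) - 42 = (2*(-11) + (2 + (5 + 1)*9)) - 42 = (-22 + (2 + 6*9)) - 42 = (-22 + (2 + 54)) - 42 = (-22 + 56) - 42 = 34 - 42 = -8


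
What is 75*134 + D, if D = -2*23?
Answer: 10004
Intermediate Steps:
D = -46
75*134 + D = 75*134 - 46 = 10050 - 46 = 10004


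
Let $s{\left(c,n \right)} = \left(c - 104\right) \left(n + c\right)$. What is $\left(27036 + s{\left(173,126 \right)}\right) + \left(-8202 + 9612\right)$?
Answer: $49077$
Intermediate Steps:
$s{\left(c,n \right)} = \left(-104 + c\right) \left(c + n\right)$
$\left(27036 + s{\left(173,126 \right)}\right) + \left(-8202 + 9612\right) = \left(27036 + \left(173^{2} - 17992 - 13104 + 173 \cdot 126\right)\right) + \left(-8202 + 9612\right) = \left(27036 + \left(29929 - 17992 - 13104 + 21798\right)\right) + 1410 = \left(27036 + 20631\right) + 1410 = 47667 + 1410 = 49077$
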